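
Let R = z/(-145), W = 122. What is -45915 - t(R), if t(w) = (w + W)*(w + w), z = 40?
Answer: -38558035/841 ≈ -45848.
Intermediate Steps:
R = -8/29 (R = 40/(-145) = 40*(-1/145) = -8/29 ≈ -0.27586)
t(w) = 2*w*(122 + w) (t(w) = (w + 122)*(w + w) = (122 + w)*(2*w) = 2*w*(122 + w))
-45915 - t(R) = -45915 - 2*(-8)*(122 - 8/29)/29 = -45915 - 2*(-8)*3530/(29*29) = -45915 - 1*(-56480/841) = -45915 + 56480/841 = -38558035/841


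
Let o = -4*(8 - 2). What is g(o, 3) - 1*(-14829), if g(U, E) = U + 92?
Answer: 14897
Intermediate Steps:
o = -24 (o = -4*6 = -24)
g(U, E) = 92 + U
g(o, 3) - 1*(-14829) = (92 - 24) - 1*(-14829) = 68 + 14829 = 14897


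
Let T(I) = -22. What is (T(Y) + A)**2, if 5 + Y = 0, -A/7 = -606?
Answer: 17808400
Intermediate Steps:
A = 4242 (A = -7*(-606) = 4242)
Y = -5 (Y = -5 + 0 = -5)
(T(Y) + A)**2 = (-22 + 4242)**2 = 4220**2 = 17808400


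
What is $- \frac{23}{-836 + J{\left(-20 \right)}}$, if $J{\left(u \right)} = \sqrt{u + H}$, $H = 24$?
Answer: $\frac{23}{834} \approx 0.027578$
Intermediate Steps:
$J{\left(u \right)} = \sqrt{24 + u}$ ($J{\left(u \right)} = \sqrt{u + 24} = \sqrt{24 + u}$)
$- \frac{23}{-836 + J{\left(-20 \right)}} = - \frac{23}{-836 + \sqrt{24 - 20}} = - \frac{23}{-836 + \sqrt{4}} = - \frac{23}{-836 + 2} = - \frac{23}{-834} = \left(-23\right) \left(- \frac{1}{834}\right) = \frac{23}{834}$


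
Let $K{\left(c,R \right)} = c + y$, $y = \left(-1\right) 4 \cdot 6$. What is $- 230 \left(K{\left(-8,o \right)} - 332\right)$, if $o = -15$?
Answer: $83720$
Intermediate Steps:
$y = -24$ ($y = \left(-4\right) 6 = -24$)
$K{\left(c,R \right)} = -24 + c$ ($K{\left(c,R \right)} = c - 24 = -24 + c$)
$- 230 \left(K{\left(-8,o \right)} - 332\right) = - 230 \left(\left(-24 - 8\right) - 332\right) = - 230 \left(-32 - 332\right) = \left(-230\right) \left(-364\right) = 83720$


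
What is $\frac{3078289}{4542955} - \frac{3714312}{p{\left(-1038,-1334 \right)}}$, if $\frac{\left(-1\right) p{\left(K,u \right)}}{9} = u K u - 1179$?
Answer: $\frac{2436119972772407}{3596424433537365} \approx 0.67737$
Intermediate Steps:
$p{\left(K,u \right)} = 10611 - 9 K u^{2}$ ($p{\left(K,u \right)} = - 9 \left(u K u - 1179\right) = - 9 \left(K u u - 1179\right) = - 9 \left(K u^{2} - 1179\right) = - 9 \left(-1179 + K u^{2}\right) = 10611 - 9 K u^{2}$)
$\frac{3078289}{4542955} - \frac{3714312}{p{\left(-1038,-1334 \right)}} = \frac{3078289}{4542955} - \frac{3714312}{10611 - - 9342 \left(-1334\right)^{2}} = 3078289 \cdot \frac{1}{4542955} - \frac{3714312}{10611 - \left(-9342\right) 1779556} = \frac{3078289}{4542955} - \frac{3714312}{10611 + 16624612152} = \frac{3078289}{4542955} - \frac{3714312}{16624622763} = \frac{3078289}{4542955} - \frac{176872}{791648703} = \frac{2436119972772407}{3596424433537365}$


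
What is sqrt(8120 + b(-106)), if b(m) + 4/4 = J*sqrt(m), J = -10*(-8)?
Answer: sqrt(8119 + 80*I*sqrt(106)) ≈ 90.221 + 4.5646*I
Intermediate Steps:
J = 80
b(m) = -1 + 80*sqrt(m)
sqrt(8120 + b(-106)) = sqrt(8120 + (-1 + 80*sqrt(-106))) = sqrt(8120 + (-1 + 80*(I*sqrt(106)))) = sqrt(8120 + (-1 + 80*I*sqrt(106))) = sqrt(8119 + 80*I*sqrt(106))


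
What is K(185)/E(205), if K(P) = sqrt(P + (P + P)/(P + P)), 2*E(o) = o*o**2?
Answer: 2*sqrt(186)/8615125 ≈ 3.1661e-6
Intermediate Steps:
E(o) = o**3/2 (E(o) = (o*o**2)/2 = o**3/2)
K(P) = sqrt(1 + P) (K(P) = sqrt(P + (2*P)/((2*P))) = sqrt(P + (2*P)*(1/(2*P))) = sqrt(P + 1) = sqrt(1 + P))
K(185)/E(205) = sqrt(1 + 185)/(((1/2)*205**3)) = sqrt(186)/(((1/2)*8615125)) = sqrt(186)/(8615125/2) = sqrt(186)*(2/8615125) = 2*sqrt(186)/8615125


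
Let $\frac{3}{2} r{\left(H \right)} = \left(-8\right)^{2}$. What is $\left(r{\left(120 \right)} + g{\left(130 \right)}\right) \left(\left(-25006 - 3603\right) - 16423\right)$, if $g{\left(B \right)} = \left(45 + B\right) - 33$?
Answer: $- \frac{24947728}{3} \approx -8.3159 \cdot 10^{6}$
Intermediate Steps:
$r{\left(H \right)} = \frac{128}{3}$ ($r{\left(H \right)} = \frac{2 \left(-8\right)^{2}}{3} = \frac{2}{3} \cdot 64 = \frac{128}{3}$)
$g{\left(B \right)} = 12 + B$
$\left(r{\left(120 \right)} + g{\left(130 \right)}\right) \left(\left(-25006 - 3603\right) - 16423\right) = \left(\frac{128}{3} + \left(12 + 130\right)\right) \left(\left(-25006 - 3603\right) - 16423\right) = \left(\frac{128}{3} + 142\right) \left(-28609 - 16423\right) = \frac{554}{3} \left(-45032\right) = - \frac{24947728}{3}$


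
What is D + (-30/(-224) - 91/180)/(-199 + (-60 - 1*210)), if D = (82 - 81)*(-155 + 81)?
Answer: -174916367/2363760 ≈ -73.999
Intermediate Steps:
D = -74 (D = 1*(-74) = -74)
D + (-30/(-224) - 91/180)/(-199 + (-60 - 1*210)) = -74 + (-30/(-224) - 91/180)/(-199 + (-60 - 1*210)) = -74 + (-30*(-1/224) - 91*1/180)/(-199 + (-60 - 210)) = -74 + (15/112 - 91/180)/(-199 - 270) = -74 - 1873/5040/(-469) = -74 - 1873/5040*(-1/469) = -74 + 1873/2363760 = -174916367/2363760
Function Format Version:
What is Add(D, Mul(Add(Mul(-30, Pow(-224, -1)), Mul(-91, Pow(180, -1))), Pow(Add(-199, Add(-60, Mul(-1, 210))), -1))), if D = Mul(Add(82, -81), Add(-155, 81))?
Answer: Rational(-174916367, 2363760) ≈ -73.999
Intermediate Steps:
D = -74 (D = Mul(1, -74) = -74)
Add(D, Mul(Add(Mul(-30, Pow(-224, -1)), Mul(-91, Pow(180, -1))), Pow(Add(-199, Add(-60, Mul(-1, 210))), -1))) = Add(-74, Mul(Add(Mul(-30, Pow(-224, -1)), Mul(-91, Pow(180, -1))), Pow(Add(-199, Add(-60, Mul(-1, 210))), -1))) = Add(-74, Mul(Add(Mul(-30, Rational(-1, 224)), Mul(-91, Rational(1, 180))), Pow(Add(-199, Add(-60, -210)), -1))) = Add(-74, Mul(Add(Rational(15, 112), Rational(-91, 180)), Pow(Add(-199, -270), -1))) = Add(-74, Mul(Rational(-1873, 5040), Pow(-469, -1))) = Add(-74, Mul(Rational(-1873, 5040), Rational(-1, 469))) = Add(-74, Rational(1873, 2363760)) = Rational(-174916367, 2363760)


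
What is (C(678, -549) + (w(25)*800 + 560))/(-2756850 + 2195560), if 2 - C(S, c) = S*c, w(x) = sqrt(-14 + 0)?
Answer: -186392/280645 - 80*I*sqrt(14)/56129 ≈ -0.66416 - 0.0053329*I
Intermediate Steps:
w(x) = I*sqrt(14) (w(x) = sqrt(-14) = I*sqrt(14))
C(S, c) = 2 - S*c
(C(678, -549) + (w(25)*800 + 560))/(-2756850 + 2195560) = ((2 - 1*678*(-549)) + ((I*sqrt(14))*800 + 560))/(-2756850 + 2195560) = ((2 + 372222) + (800*I*sqrt(14) + 560))/(-561290) = (372224 + (560 + 800*I*sqrt(14)))*(-1/561290) = (372784 + 800*I*sqrt(14))*(-1/561290) = -186392/280645 - 80*I*sqrt(14)/56129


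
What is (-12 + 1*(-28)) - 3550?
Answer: -3590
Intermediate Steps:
(-12 + 1*(-28)) - 3550 = (-12 - 28) - 3550 = -40 - 3550 = -3590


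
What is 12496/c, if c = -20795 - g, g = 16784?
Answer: -12496/37579 ≈ -0.33253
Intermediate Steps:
c = -37579 (c = -20795 - 1*16784 = -20795 - 16784 = -37579)
12496/c = 12496/(-37579) = 12496*(-1/37579) = -12496/37579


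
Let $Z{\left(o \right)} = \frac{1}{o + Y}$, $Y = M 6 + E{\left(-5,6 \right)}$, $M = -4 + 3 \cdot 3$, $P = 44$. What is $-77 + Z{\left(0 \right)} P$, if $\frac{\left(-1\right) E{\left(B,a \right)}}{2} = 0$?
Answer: $- \frac{1133}{15} \approx -75.533$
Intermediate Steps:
$E{\left(B,a \right)} = 0$ ($E{\left(B,a \right)} = \left(-2\right) 0 = 0$)
$M = 5$ ($M = -4 + 9 = 5$)
$Y = 30$ ($Y = 5 \cdot 6 + 0 = 30 + 0 = 30$)
$Z{\left(o \right)} = \frac{1}{30 + o}$ ($Z{\left(o \right)} = \frac{1}{o + 30} = \frac{1}{30 + o}$)
$-77 + Z{\left(0 \right)} P = -77 + \frac{1}{30 + 0} \cdot 44 = -77 + \frac{1}{30} \cdot 44 = -77 + \frac{22}{15} = - \frac{1133}{15}$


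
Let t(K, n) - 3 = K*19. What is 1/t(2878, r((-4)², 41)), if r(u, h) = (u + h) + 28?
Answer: 1/54685 ≈ 1.8287e-5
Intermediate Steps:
r(u, h) = 28 + h + u (r(u, h) = (h + u) + 28 = 28 + h + u)
t(K, n) = 3 + 19*K (t(K, n) = 3 + K*19 = 3 + 19*K)
1/t(2878, r((-4)², 41)) = 1/(3 + 19*2878) = 1/(3 + 54682) = 1/54685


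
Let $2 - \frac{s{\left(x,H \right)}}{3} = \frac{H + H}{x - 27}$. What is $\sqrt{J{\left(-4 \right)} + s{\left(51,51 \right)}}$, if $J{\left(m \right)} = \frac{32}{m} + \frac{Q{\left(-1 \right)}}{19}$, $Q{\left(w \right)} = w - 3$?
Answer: $\frac{i \sqrt{21603}}{38} \approx 3.8679 i$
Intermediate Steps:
$Q{\left(w \right)} = -3 + w$
$s{\left(x,H \right)} = 6 - \frac{6 H}{-27 + x}$ ($s{\left(x,H \right)} = 6 - 3 \frac{H + H}{x - 27} = 6 - 3 \frac{2 H}{-27 + x} = 6 - \frac{6 H}{-27 + x}$)
$J{\left(m \right)} = - \frac{4}{19} + \frac{32}{m}$ ($J{\left(m \right)} = \frac{32}{m} + \frac{-3 - 1}{19} = \frac{32}{m} - \frac{4}{19} = - \frac{4}{19} + \frac{32}{m}$)
$\sqrt{J{\left(-4 \right)} + s{\left(51,51 \right)}} = \sqrt{\left(- \frac{4}{19} + \frac{32}{-4}\right) + \frac{6 \left(-27 + 51 - 51\right)}{-27 + 51}} = \sqrt{\left(- \frac{4}{19} + 32 \left(- \frac{1}{4}\right)\right) + \frac{6 \left(-27 + 51 - 51\right)}{24}} = \sqrt{\left(- \frac{4}{19} - 8\right) + 6 \cdot \frac{1}{24} \left(-27\right)} = \sqrt{- \frac{156}{19} - \frac{27}{4}} = \sqrt{- \frac{1137}{76}} = \frac{i \sqrt{21603}}{38}$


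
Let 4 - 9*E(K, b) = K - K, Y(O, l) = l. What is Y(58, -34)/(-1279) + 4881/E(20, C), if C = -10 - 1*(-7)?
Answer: 56185327/5116 ≈ 10982.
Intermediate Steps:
C = -3 (C = -10 + 7 = -3)
E(K, b) = 4/9 (E(K, b) = 4/9 - (K - K)/9 = 4/9 - ⅑*0 = 4/9 + 0 = 4/9)
Y(58, -34)/(-1279) + 4881/E(20, C) = -34/(-1279) + 4881/(4/9) = -34*(-1/1279) + 4881*(9/4) = 34/1279 + 43929/4 = 56185327/5116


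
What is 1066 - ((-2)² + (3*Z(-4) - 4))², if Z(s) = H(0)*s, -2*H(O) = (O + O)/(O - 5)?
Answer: 1066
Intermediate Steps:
H(O) = -O/(-5 + O) (H(O) = -(O + O)/(2*(O - 5)) = -2*O/(2*(-5 + O)) = -O/(-5 + O))
Z(s) = 0 (Z(s) = (-1*0/(-5 + 0))*s = (-1*0/(-5))*s = (-1*0*(-⅕))*s = 0*s = 0)
1066 - ((-2)² + (3*Z(-4) - 4))² = 1066 - ((-2)² + (3*0 - 4))² = 1066 - (4 + (0 - 4))² = 1066 - (4 - 4)² = 1066 - 1*0² = 1066 - 1*0 = 1066 + 0 = 1066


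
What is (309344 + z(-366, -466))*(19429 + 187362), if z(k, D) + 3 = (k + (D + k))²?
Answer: 360756205095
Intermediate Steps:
z(k, D) = -3 + (D + 2*k)² (z(k, D) = -3 + (k + (D + k))² = -3 + (D + 2*k)²)
(309344 + z(-366, -466))*(19429 + 187362) = (309344 + (-3 + (-466 + 2*(-366))²))*(19429 + 187362) = (309344 + (-3 + (-466 - 732)²))*206791 = (309344 + (-3 + (-1198)²))*206791 = (309344 + (-3 + 1435204))*206791 = (309344 + 1435201)*206791 = 1744545*206791 = 360756205095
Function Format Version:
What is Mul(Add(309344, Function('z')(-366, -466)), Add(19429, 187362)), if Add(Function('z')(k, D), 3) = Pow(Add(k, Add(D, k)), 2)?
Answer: 360756205095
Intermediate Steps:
Function('z')(k, D) = Add(-3, Pow(Add(D, Mul(2, k)), 2)) (Function('z')(k, D) = Add(-3, Pow(Add(k, Add(D, k)), 2)) = Add(-3, Pow(Add(D, Mul(2, k)), 2)))
Mul(Add(309344, Function('z')(-366, -466)), Add(19429, 187362)) = Mul(Add(309344, Add(-3, Pow(Add(-466, Mul(2, -366)), 2))), Add(19429, 187362)) = Mul(Add(309344, Add(-3, Pow(Add(-466, -732), 2))), 206791) = Mul(Add(309344, Add(-3, Pow(-1198, 2))), 206791) = Mul(Add(309344, Add(-3, 1435204)), 206791) = Mul(Add(309344, 1435201), 206791) = Mul(1744545, 206791) = 360756205095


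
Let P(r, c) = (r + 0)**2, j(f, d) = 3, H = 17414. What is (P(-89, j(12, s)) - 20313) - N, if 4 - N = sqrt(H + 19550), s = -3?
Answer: -12396 + 2*sqrt(9241) ≈ -12204.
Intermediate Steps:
N = 4 - 2*sqrt(9241) (N = 4 - sqrt(17414 + 19550) = 4 - sqrt(36964) = 4 - 2*sqrt(9241) ≈ -188.26)
P(r, c) = r**2
(P(-89, j(12, s)) - 20313) - N = ((-89)**2 - 20313) - (4 - 2*sqrt(9241)) = (7921 - 20313) + (-4 + 2*sqrt(9241)) = -12392 + (-4 + 2*sqrt(9241)) = -12396 + 2*sqrt(9241)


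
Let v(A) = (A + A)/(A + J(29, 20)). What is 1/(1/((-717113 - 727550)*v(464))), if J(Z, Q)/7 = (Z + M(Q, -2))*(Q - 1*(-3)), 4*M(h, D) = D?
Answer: -2681294528/10105 ≈ -2.6534e+5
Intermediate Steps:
M(h, D) = D/4
J(Z, Q) = 7*(3 + Q)*(-½ + Z) (J(Z, Q) = 7*((Z + (¼)*(-2))*(Q - 1*(-3))) = 7*((Z - ½)*(Q + 3)) = 7*((-½ + Z)*(3 + Q)) = 7*((3 + Q)*(-½ + Z)) = 7*(3 + Q)*(-½ + Z))
v(A) = 2*A/(9177/2 + A) (v(A) = (A + A)/(A + (-21/2 + 21*29 - 7/2*20 + 7*20*29)) = (2*A)/(A + (-21/2 + 609 - 70 + 4060)) = (2*A)/(A + 9177/2) = (2*A)/(9177/2 + A) = 2*A/(9177/2 + A))
1/(1/((-717113 - 727550)*v(464))) = 1/(1/((-717113 - 727550)*((4*464/(9177 + 2*464))))) = 1/(1/((-1444663)*((4*464/(9177 + 928))))) = 1/(-1/(1444663*(4*464/10105))) = 1/(-1/(1444663*(4*464*(1/10105)))) = 1/(-1/(1444663*1856/10105)) = 1/(-1/1444663*10105/1856) = 1/(-10105/2681294528) = -2681294528/10105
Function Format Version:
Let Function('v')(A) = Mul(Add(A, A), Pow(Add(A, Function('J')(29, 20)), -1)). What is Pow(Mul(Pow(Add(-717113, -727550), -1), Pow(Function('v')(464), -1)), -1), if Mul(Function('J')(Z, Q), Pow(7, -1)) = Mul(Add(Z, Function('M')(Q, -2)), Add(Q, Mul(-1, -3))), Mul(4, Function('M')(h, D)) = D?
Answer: Rational(-2681294528, 10105) ≈ -2.6534e+5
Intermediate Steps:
Function('M')(h, D) = Mul(Rational(1, 4), D)
Function('J')(Z, Q) = Mul(7, Add(3, Q), Add(Rational(-1, 2), Z)) (Function('J')(Z, Q) = Mul(7, Mul(Add(Z, Mul(Rational(1, 4), -2)), Add(Q, Mul(-1, -3)))) = Mul(7, Mul(Add(Z, Rational(-1, 2)), Add(Q, 3))) = Mul(7, Mul(Add(Rational(-1, 2), Z), Add(3, Q))) = Mul(7, Mul(Add(3, Q), Add(Rational(-1, 2), Z))) = Mul(7, Add(3, Q), Add(Rational(-1, 2), Z)))
Function('v')(A) = Mul(2, A, Pow(Add(Rational(9177, 2), A), -1)) (Function('v')(A) = Mul(Add(A, A), Pow(Add(A, Add(Rational(-21, 2), Mul(21, 29), Mul(Rational(-7, 2), 20), Mul(7, 20, 29))), -1)) = Mul(Mul(2, A), Pow(Add(A, Add(Rational(-21, 2), 609, -70, 4060)), -1)) = Mul(Mul(2, A), Pow(Add(A, Rational(9177, 2)), -1)) = Mul(Mul(2, A), Pow(Add(Rational(9177, 2), A), -1)) = Mul(2, A, Pow(Add(Rational(9177, 2), A), -1)))
Pow(Mul(Pow(Add(-717113, -727550), -1), Pow(Function('v')(464), -1)), -1) = Pow(Mul(Pow(Add(-717113, -727550), -1), Pow(Mul(4, 464, Pow(Add(9177, Mul(2, 464)), -1)), -1)), -1) = Pow(Mul(Pow(-1444663, -1), Pow(Mul(4, 464, Pow(Add(9177, 928), -1)), -1)), -1) = Pow(Mul(Rational(-1, 1444663), Pow(Mul(4, 464, Pow(10105, -1)), -1)), -1) = Pow(Mul(Rational(-1, 1444663), Pow(Mul(4, 464, Rational(1, 10105)), -1)), -1) = Pow(Mul(Rational(-1, 1444663), Pow(Rational(1856, 10105), -1)), -1) = Pow(Mul(Rational(-1, 1444663), Rational(10105, 1856)), -1) = Pow(Rational(-10105, 2681294528), -1) = Rational(-2681294528, 10105)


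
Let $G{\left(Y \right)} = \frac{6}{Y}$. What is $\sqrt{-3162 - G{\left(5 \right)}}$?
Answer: $\frac{2 i \sqrt{19770}}{5} \approx 56.242 i$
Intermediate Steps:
$\sqrt{-3162 - G{\left(5 \right)}} = \sqrt{-3162 - \frac{6}{5}} = \sqrt{- \frac{15816}{5}} = \frac{2 i \sqrt{19770}}{5}$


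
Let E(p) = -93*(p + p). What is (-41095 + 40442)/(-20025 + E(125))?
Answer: 653/43275 ≈ 0.015090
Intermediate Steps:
E(p) = -186*p
(-41095 + 40442)/(-20025 + E(125)) = (-41095 + 40442)/(-20025 - 186*125) = -653/(-20025 - 23250) = -653/(-43275) = -653*(-1/43275) = 653/43275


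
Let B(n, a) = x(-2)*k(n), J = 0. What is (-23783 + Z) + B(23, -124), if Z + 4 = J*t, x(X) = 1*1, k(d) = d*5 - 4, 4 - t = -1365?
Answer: -23676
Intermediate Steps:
t = 1369 (t = 4 - 1*(-1365) = 4 + 1365 = 1369)
k(d) = -4 + 5*d (k(d) = 5*d - 4 = -4 + 5*d)
x(X) = 1
Z = -4 (Z = -4 + 0*1369 = -4 + 0 = -4)
B(n, a) = -4 + 5*n (B(n, a) = 1*(-4 + 5*n) = -4 + 5*n)
(-23783 + Z) + B(23, -124) = (-23783 - 4) + (-4 + 5*23) = -23787 + (-4 + 115) = -23787 + 111 = -23676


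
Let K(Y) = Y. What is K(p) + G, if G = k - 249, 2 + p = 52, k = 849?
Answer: 650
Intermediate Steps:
p = 50 (p = -2 + 52 = 50)
G = 600 (G = 849 - 249 = 600)
K(p) + G = 50 + 600 = 650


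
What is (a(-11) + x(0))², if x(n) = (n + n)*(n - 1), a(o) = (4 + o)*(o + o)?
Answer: 23716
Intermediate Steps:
a(o) = 2*o*(4 + o) (a(o) = (4 + o)*(2*o) = 2*o*(4 + o))
x(n) = 2*n*(-1 + n) (x(n) = (2*n)*(-1 + n) = 2*n*(-1 + n))
(a(-11) + x(0))² = (2*(-11)*(4 - 11) + 2*0*(-1 + 0))² = (2*(-11)*(-7) + 2*0*(-1))² = (154 + 0)² = 154² = 23716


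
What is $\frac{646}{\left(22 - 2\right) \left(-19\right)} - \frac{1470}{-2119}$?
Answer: $- \frac{21323}{21190} \approx -1.0063$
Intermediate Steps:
$\frac{646}{\left(22 - 2\right) \left(-19\right)} - \frac{1470}{-2119} = \frac{646}{20 \left(-19\right)} - - \frac{1470}{2119} = \frac{646}{-380} + \frac{1470}{2119} = 646 \left(- \frac{1}{380}\right) + \frac{1470}{2119} = - \frac{17}{10} + \frac{1470}{2119} = - \frac{21323}{21190}$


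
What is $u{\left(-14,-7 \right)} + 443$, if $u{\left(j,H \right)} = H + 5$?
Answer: $441$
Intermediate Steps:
$u{\left(j,H \right)} = 5 + H$
$u{\left(-14,-7 \right)} + 443 = \left(5 - 7\right) + 443 = -2 + 443 = 441$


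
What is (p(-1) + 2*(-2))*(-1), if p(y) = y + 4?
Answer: 1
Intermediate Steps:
p(y) = 4 + y
(p(-1) + 2*(-2))*(-1) = ((4 - 1) + 2*(-2))*(-1) = (3 - 4)*(-1) = -1*(-1) = 1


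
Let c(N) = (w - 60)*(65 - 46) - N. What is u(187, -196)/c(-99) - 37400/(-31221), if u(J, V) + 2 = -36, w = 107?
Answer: 17957201/15485616 ≈ 1.1596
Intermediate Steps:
u(J, V) = -38 (u(J, V) = -2 - 36 = -38)
c(N) = 893 - N (c(N) = (107 - 60)*(65 - 46) - N = 47*19 - N = 893 - N)
u(187, -196)/c(-99) - 37400/(-31221) = -38/(893 - 1*(-99)) - 37400/(-31221) = -38/(893 + 99) - 37400*(-1/31221) = -38/992 + 37400/31221 = -38*1/992 + 37400/31221 = -19/496 + 37400/31221 = 17957201/15485616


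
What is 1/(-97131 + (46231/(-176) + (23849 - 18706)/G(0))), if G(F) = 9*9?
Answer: -14256/1387539079 ≈ -1.0274e-5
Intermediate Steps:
G(F) = 81
1/(-97131 + (46231/(-176) + (23849 - 18706)/G(0))) = 1/(-97131 + (46231/(-176) + (23849 - 18706)/81)) = 1/(-97131 + (46231*(-1/176) + 5143*(1/81))) = 1/(-97131 + (-46231/176 + 5143/81)) = 1/(-97131 - 2839543/14256) = 1/(-1387539079/14256) = -14256/1387539079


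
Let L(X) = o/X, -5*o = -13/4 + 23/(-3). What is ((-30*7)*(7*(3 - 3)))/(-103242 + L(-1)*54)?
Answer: 0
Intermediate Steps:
o = 131/60 (o = -(-13/4 + 23/(-3))/5 = -(-13*1/4 + 23*(-1/3))/5 = -(-13/4 - 23/3)/5 = -1/5*(-131/12) = 131/60 ≈ 2.1833)
L(X) = 131/(60*X)
((-30*7)*(7*(3 - 3)))/(-103242 + L(-1)*54) = ((-30*7)*(7*(3 - 3)))/(-103242 + ((131/60)/(-1))*54) = (-1470*0)/(-103242 + ((131/60)*(-1))*54) = (-210*0)/(-103242 - 131/60*54) = 0/(-103242 - 1179/10) = 0/(-1033599/10) = 0*(-10/1033599) = 0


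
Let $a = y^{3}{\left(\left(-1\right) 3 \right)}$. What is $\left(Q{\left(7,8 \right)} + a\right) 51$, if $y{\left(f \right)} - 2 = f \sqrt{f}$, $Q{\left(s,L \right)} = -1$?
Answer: $-7905 + 2295 i \sqrt{3} \approx -7905.0 + 3975.1 i$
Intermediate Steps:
$y{\left(f \right)} = 2 + f^{\frac{3}{2}}$ ($y{\left(f \right)} = 2 + f \sqrt{f} = 2 + f^{\frac{3}{2}}$)
$a = \left(2 - 3 i \sqrt{3}\right)^{3}$ ($a = \left(2 + \left(\left(-1\right) 3\right)^{\frac{3}{2}}\right)^{3} = \left(2 + \left(-3\right)^{\frac{3}{2}}\right)^{3} = \left(2 - 3 i \sqrt{3}\right)^{3} \approx -154.0 + 77.942 i$)
$\left(Q{\left(7,8 \right)} + a\right) 51 = \left(-1 - \left(154 - 45 i \sqrt{3}\right)\right) 51 = \left(-155 + 45 i \sqrt{3}\right) 51 = -7905 + 2295 i \sqrt{3}$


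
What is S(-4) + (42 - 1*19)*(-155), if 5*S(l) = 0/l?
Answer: -3565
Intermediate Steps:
S(l) = 0 (S(l) = (0/l)/5 = (⅕)*0 = 0)
S(-4) + (42 - 1*19)*(-155) = 0 + (42 - 1*19)*(-155) = 0 + (42 - 19)*(-155) = 0 + 23*(-155) = 0 - 3565 = -3565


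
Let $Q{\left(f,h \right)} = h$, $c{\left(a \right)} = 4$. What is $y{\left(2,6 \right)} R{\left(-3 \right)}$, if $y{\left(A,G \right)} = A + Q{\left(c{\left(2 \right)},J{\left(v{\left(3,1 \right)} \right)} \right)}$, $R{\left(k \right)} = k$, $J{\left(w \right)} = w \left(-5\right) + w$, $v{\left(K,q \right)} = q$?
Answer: $6$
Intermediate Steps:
$J{\left(w \right)} = - 4 w$ ($J{\left(w \right)} = - 5 w + w = - 4 w$)
$y{\left(A,G \right)} = -4 + A$ ($y{\left(A,G \right)} = A - 4 = -4 + A$)
$y{\left(2,6 \right)} R{\left(-3 \right)} = \left(-4 + 2\right) \left(-3\right) = \left(-2\right) \left(-3\right) = 6$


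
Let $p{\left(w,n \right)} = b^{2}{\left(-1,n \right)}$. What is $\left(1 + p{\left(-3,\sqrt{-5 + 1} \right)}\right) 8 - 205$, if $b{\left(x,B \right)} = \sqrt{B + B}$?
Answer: $-197 + 32 i \approx -197.0 + 32.0 i$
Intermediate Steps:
$b{\left(x,B \right)} = \sqrt{2} \sqrt{B}$ ($b{\left(x,B \right)} = \sqrt{2 B} = \sqrt{2} \sqrt{B}$)
$p{\left(w,n \right)} = 2 n$ ($p{\left(w,n \right)} = \left(\sqrt{2} \sqrt{n}\right)^{2} = 2 n$)
$\left(1 + p{\left(-3,\sqrt{-5 + 1} \right)}\right) 8 - 205 = \left(1 + 2 \sqrt{-5 + 1}\right) 8 - 205 = \left(1 + 2 \sqrt{-4}\right) 8 - 205 = \left(1 + 2 \cdot 2 i\right) 8 - 205 = \left(1 + 4 i\right) 8 - 205 = \left(8 + 32 i\right) - 205 = -197 + 32 i$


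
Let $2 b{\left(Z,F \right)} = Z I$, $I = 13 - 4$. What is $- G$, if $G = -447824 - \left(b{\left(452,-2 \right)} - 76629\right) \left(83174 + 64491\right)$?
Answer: $-11014622851$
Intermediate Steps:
$I = 9$ ($I = 13 - 4 = 9$)
$b{\left(Z,F \right)} = \frac{9 Z}{2}$ ($b{\left(Z,F \right)} = \frac{Z 9}{2} = \frac{9 Z}{2}$)
$G = 11014622851$ ($G = -447824 - \left(\frac{9}{2} \cdot 452 - 76629\right) \left(83174 + 64491\right) = -447824 - \left(2034 - 76629\right) 147665 = -447824 - \left(-74595\right) 147665 = -447824 - -11015070675 = -447824 + 11015070675 = 11014622851$)
$- G = \left(-1\right) 11014622851 = -11014622851$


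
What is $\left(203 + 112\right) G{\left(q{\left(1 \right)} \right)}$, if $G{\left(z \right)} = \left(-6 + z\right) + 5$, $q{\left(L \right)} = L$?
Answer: $0$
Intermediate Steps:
$G{\left(z \right)} = -1 + z$
$\left(203 + 112\right) G{\left(q{\left(1 \right)} \right)} = \left(203 + 112\right) \left(-1 + 1\right) = 315 \cdot 0 = 0$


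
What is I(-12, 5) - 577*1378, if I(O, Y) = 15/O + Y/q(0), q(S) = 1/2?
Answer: -3180389/4 ≈ -7.9510e+5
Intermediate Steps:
q(S) = 1/2
I(O, Y) = 2*Y + 15/O (I(O, Y) = 15/O + Y/(1/2) = 15/O + Y*2 = 15/O + 2*Y = 2*Y + 15/O)
I(-12, 5) - 577*1378 = (2*5 + 15/(-12)) - 577*1378 = (10 + 15*(-1/12)) - 795106 = (10 - 5/4) - 795106 = 35/4 - 795106 = -3180389/4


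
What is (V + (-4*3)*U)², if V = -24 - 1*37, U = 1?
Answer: 5329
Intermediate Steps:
V = -61 (V = -24 - 37 = -61)
(V + (-4*3)*U)² = (-61 - 4*3*1)² = (-61 - 12*1)² = (-61 - 12)² = (-73)² = 5329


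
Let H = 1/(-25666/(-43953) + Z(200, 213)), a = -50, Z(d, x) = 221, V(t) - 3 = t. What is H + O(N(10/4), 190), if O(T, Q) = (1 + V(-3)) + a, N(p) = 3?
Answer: -477180718/9739279 ≈ -48.995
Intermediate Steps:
V(t) = 3 + t
O(T, Q) = -49 (O(T, Q) = (1 + (3 - 3)) - 50 = (1 + 0) - 50 = 1 - 50 = -49)
H = 43953/9739279 (H = 1/(-25666/(-43953) + 221) = 1/(-25666*(-1/43953) + 221) = 1/(25666/43953 + 221) = 1/(9739279/43953) = 43953/9739279 ≈ 0.0045130)
H + O(N(10/4), 190) = 43953/9739279 - 49 = -477180718/9739279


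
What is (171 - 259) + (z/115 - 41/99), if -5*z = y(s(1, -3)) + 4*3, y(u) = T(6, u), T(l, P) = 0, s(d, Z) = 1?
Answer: -5034163/56925 ≈ -88.435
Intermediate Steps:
y(u) = 0
z = -12/5 (z = -(0 + 4*3)/5 = -(0 + 12)/5 = -⅕*12 = -12/5 ≈ -2.4000)
(171 - 259) + (z/115 - 41/99) = (171 - 259) + (-12/5/115 - 41/99) = -88 + (-12/5*1/115 - 41*1/99) = -88 + (-12/575 - 41/99) = -88 - 24763/56925 = -5034163/56925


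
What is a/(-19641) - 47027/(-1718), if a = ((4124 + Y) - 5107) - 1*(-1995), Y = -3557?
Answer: 928029617/33743238 ≈ 27.503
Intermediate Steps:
a = -2545 (a = ((4124 - 3557) - 5107) - 1*(-1995) = (567 - 5107) + 1995 = -4540 + 1995 = -2545)
a/(-19641) - 47027/(-1718) = -2545/(-19641) - 47027/(-1718) = -2545*(-1/19641) - 47027*(-1/1718) = 2545/19641 + 47027/1718 = 928029617/33743238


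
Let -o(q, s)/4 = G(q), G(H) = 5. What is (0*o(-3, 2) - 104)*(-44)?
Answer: 4576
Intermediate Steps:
o(q, s) = -20 (o(q, s) = -4*5 = -20)
(0*o(-3, 2) - 104)*(-44) = (0*(-20) - 104)*(-44) = (0 - 104)*(-44) = -104*(-44) = 4576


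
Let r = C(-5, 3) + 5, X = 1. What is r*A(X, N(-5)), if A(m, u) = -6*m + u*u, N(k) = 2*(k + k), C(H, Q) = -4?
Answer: 394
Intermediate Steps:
N(k) = 4*k (N(k) = 2*(2*k) = 4*k)
r = 1 (r = -4 + 5 = 1)
A(m, u) = u² - 6*m (A(m, u) = -6*m + u² = u² - 6*m)
r*A(X, N(-5)) = 1*((4*(-5))² - 6*1) = 1*((-20)² - 6) = 1*(400 - 6) = 1*394 = 394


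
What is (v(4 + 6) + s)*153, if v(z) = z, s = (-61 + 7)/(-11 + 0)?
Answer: 25092/11 ≈ 2281.1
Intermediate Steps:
s = 54/11 (s = -54/(-11) = -54*(-1/11) = 54/11 ≈ 4.9091)
(v(4 + 6) + s)*153 = ((4 + 6) + 54/11)*153 = (10 + 54/11)*153 = (164/11)*153 = 25092/11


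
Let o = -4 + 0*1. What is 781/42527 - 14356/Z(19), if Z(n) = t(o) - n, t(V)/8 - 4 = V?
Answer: 610532451/808013 ≈ 755.60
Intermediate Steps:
o = -4 (o = -4 + 0 = -4)
t(V) = 32 + 8*V
Z(n) = -n (Z(n) = (32 + 8*(-4)) - n = (32 - 32) - n = 0 - n = -n)
781/42527 - 14356/Z(19) = 781/42527 - 14356/((-1*19)) = 781*(1/42527) - 14356/(-19) = 781/42527 - 14356*(-1/19) = 781/42527 + 14356/19 = 610532451/808013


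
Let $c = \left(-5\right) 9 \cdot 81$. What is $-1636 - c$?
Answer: $2009$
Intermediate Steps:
$c = -3645$ ($c = \left(-45\right) 81 = -3645$)
$-1636 - c = -1636 - -3645 = -1636 + 3645 = 2009$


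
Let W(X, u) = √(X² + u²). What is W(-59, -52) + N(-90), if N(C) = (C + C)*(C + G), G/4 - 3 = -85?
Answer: 75240 + √6185 ≈ 75319.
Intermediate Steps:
G = -328 (G = 12 + 4*(-85) = 12 - 340 = -328)
N(C) = 2*C*(-328 + C) (N(C) = (C + C)*(C - 328) = (2*C)*(-328 + C) = 2*C*(-328 + C))
W(-59, -52) + N(-90) = √((-59)² + (-52)²) + 2*(-90)*(-328 - 90) = √(3481 + 2704) + 2*(-90)*(-418) = √6185 + 75240 = 75240 + √6185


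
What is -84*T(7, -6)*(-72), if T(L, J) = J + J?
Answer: -72576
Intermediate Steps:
T(L, J) = 2*J
-84*T(7, -6)*(-72) = -168*(-6)*(-72) = -84*(-12)*(-72) = 1008*(-72) = -72576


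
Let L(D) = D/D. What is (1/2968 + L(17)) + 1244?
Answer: 3695161/2968 ≈ 1245.0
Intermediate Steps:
L(D) = 1
(1/2968 + L(17)) + 1244 = (1/2968 + 1) + 1244 = 2969/2968 + 1244 = 3695161/2968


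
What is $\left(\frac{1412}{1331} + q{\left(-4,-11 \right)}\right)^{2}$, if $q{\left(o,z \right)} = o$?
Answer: $\frac{15303744}{1771561} \approx 8.6386$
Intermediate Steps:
$\left(\frac{1412}{1331} + q{\left(-4,-11 \right)}\right)^{2} = \left(\frac{1412}{1331} - 4\right)^{2} = \left(- \frac{3912}{1331}\right)^{2} = \frac{15303744}{1771561}$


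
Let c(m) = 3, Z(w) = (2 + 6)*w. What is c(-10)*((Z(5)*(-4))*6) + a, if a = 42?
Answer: -2838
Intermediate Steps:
Z(w) = 8*w
c(-10)*((Z(5)*(-4))*6) + a = 3*(((8*5)*(-4))*6) + 42 = 3*((40*(-4))*6) + 42 = 3*(-160*6) + 42 = 3*(-960) + 42 = -2880 + 42 = -2838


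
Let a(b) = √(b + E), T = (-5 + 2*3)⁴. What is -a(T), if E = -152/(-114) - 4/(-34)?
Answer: -5*√255/51 ≈ -1.5656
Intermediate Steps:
T = 1 (T = (-5 + 6)⁴ = 1⁴ = 1)
E = 74/51 (E = -152*(-1/114) - 4*(-1/34) = 4/3 + 2/17 = 74/51 ≈ 1.4510)
a(b) = √(74/51 + b) (a(b) = √(b + 74/51) = √(74/51 + b))
-a(T) = -√(3774 + 2601*1)/51 = -√(3774 + 2601)/51 = -√6375/51 = -5*√255/51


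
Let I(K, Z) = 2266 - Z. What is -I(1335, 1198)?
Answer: -1068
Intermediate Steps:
-I(1335, 1198) = -(2266 - 1*1198) = -(2266 - 1198) = -1*1068 = -1068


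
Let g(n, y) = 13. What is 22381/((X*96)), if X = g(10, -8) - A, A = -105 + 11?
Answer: 22381/10272 ≈ 2.1788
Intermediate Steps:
A = -94
X = 107 (X = 13 - 1*(-94) = 13 + 94 = 107)
22381/((X*96)) = 22381/((107*96)) = 22381/10272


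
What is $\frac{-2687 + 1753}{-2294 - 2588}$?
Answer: $\frac{467}{2441} \approx 0.19131$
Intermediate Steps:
$\frac{-2687 + 1753}{-2294 - 2588} = - \frac{934}{-4882} = \left(-934\right) \left(- \frac{1}{4882}\right) = \frac{467}{2441}$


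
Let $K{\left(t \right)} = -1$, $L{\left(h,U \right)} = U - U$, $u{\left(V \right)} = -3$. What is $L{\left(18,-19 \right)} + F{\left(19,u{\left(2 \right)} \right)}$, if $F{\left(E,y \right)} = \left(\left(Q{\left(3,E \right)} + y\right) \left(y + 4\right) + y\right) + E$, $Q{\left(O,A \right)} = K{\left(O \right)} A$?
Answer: $-6$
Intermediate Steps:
$L{\left(h,U \right)} = 0$
$Q{\left(O,A \right)} = - A$
$F{\left(E,y \right)} = E + y + \left(4 + y\right) \left(y - E\right)$ ($F{\left(E,y \right)} = \left(\left(- E + y\right) \left(y + 4\right) + y\right) + E = \left(\left(y - E\right) \left(4 + y\right) + y\right) + E = \left(\left(4 + y\right) \left(y - E\right) + y\right) + E = \left(y + \left(4 + y\right) \left(y - E\right)\right) + E = E + y + \left(4 + y\right) \left(y - E\right)$)
$L{\left(18,-19 \right)} + F{\left(19,u{\left(2 \right)} \right)} = 0 + \left(\left(-3\right)^{2} - 57 + 5 \left(-3\right) - 19 \left(-3\right)\right) = 0 + \left(9 - 57 - 15 + 57\right) = 0 - 6 = -6$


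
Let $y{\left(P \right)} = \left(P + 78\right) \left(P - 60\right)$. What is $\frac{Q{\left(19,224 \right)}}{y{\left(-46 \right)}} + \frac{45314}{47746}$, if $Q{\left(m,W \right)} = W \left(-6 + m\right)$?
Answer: $\frac{229199}{2530538} \approx 0.090573$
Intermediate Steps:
$y{\left(P \right)} = \left(-60 + P\right) \left(78 + P\right)$ ($y{\left(P \right)} = \left(78 + P\right) \left(-60 + P\right) = \left(-60 + P\right) \left(78 + P\right)$)
$\frac{Q{\left(19,224 \right)}}{y{\left(-46 \right)}} + \frac{45314}{47746} = \frac{224 \left(-6 + 19\right)}{-4680 + \left(-46\right)^{2} + 18 \left(-46\right)} + \frac{45314}{47746} = \frac{224 \cdot 13}{-4680 + 2116 - 828} + 45314 \cdot \frac{1}{47746} = \frac{2912}{-3392} + \frac{22657}{23873} = 2912 \left(- \frac{1}{3392}\right) + \frac{22657}{23873} = - \frac{91}{106} + \frac{22657}{23873} = \frac{229199}{2530538}$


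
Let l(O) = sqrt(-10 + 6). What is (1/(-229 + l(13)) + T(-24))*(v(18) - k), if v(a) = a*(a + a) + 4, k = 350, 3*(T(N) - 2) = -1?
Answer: 78984476/157335 - 604*I/52445 ≈ 502.01 - 0.011517*I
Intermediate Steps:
T(N) = 5/3 (T(N) = 2 + (1/3)*(-1) = 2 - 1/3 = 5/3)
l(O) = 2*I (l(O) = sqrt(-4) = 2*I)
v(a) = 4 + 2*a**2 (v(a) = a*(2*a) + 4 = 2*a**2 + 4 = 4 + 2*a**2)
(1/(-229 + l(13)) + T(-24))*(v(18) - k) = (1/(-229 + 2*I) + 5/3)*((4 + 2*18**2) - 1*350) = ((-229 - 2*I)/52445 + 5/3)*((4 + 2*324) - 350) = (5/3 + (-229 - 2*I)/52445)*((4 + 648) - 350) = (5/3 + (-229 - 2*I)/52445)*(652 - 350) = (5/3 + (-229 - 2*I)/52445)*302 = 1510/3 + 302*(-229 - 2*I)/52445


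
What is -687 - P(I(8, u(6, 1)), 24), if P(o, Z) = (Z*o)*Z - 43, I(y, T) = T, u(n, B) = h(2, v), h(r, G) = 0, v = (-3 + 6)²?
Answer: -644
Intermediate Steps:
v = 9 (v = 3² = 9)
u(n, B) = 0
P(o, Z) = -43 + o*Z² (P(o, Z) = o*Z² - 43 = -43 + o*Z²)
-687 - P(I(8, u(6, 1)), 24) = -687 - (-43 + 0*24²) = -687 - (-43 + 0*576) = -687 - (-43 + 0) = -687 - 1*(-43) = -687 + 43 = -644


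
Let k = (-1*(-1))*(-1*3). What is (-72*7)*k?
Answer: 1512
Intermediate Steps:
k = -3 (k = 1*(-3) = -3)
(-72*7)*k = -72*7*(-3) = -504*(-3) = 1512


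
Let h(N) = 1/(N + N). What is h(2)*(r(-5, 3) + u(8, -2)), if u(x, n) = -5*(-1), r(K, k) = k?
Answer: 2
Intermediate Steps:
u(x, n) = 5
h(N) = 1/(2*N)
h(2)*(r(-5, 3) + u(8, -2)) = ((½)/2)*(3 + 5) = ((½)*(½))*8 = (¼)*8 = 2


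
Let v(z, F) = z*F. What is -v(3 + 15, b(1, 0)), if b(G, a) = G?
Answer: -18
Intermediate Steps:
v(z, F) = F*z
-v(3 + 15, b(1, 0)) = -(3 + 15) = -18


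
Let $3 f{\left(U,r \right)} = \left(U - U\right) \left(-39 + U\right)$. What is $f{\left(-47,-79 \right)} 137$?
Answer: $0$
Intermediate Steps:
$f{\left(U,r \right)} = 0$ ($f{\left(U,r \right)} = \frac{\left(U - U\right) \left(-39 + U\right)}{3} = \frac{0 \left(-39 + U\right)}{3} = \frac{1}{3} \cdot 0 = 0$)
$f{\left(-47,-79 \right)} 137 = 0 \cdot 137 = 0$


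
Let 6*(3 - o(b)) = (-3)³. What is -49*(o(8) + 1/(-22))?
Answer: -4018/11 ≈ -365.27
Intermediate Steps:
o(b) = 15/2 (o(b) = 3 - ⅙*(-3)³ = 3 - ⅙*(-27) = 3 + 9/2 = 15/2)
-49*(o(8) + 1/(-22)) = -49*(15/2 + 1/(-22)) = -49*(15/2 - 1/22) = -49*82/11 = -4018/11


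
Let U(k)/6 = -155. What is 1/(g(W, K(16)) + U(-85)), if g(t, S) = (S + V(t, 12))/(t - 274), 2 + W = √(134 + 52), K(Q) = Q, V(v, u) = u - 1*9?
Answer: -70675944/65733505201 + 19*√186/65733505201 ≈ -0.0010752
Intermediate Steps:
V(v, u) = -9 + u (V(v, u) = u - 9 = -9 + u)
U(k) = -930 (U(k) = 6*(-155) = -930)
W = -2 + √186 (W = -2 + √(134 + 52) = -2 + √186 ≈ 11.638)
g(t, S) = (3 + S)/(-274 + t) (g(t, S) = (S + (-9 + 12))/(t - 274) = (S + 3)/(-274 + t) = (3 + S)/(-274 + t))
1/(g(W, K(16)) + U(-85)) = 1/((3 + 16)/(-274 + (-2 + √186)) - 930) = 1/(19/(-276 + √186) - 930) = 1/(-930 + 19/(-276 + √186))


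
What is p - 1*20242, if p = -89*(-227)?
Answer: -39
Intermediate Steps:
p = 20203
p - 1*20242 = 20203 - 1*20242 = 20203 - 20242 = -39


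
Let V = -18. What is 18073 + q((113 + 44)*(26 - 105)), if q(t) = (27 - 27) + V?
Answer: 18055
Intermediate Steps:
q(t) = -18 (q(t) = (27 - 27) - 18 = 0 - 18 = -18)
18073 + q((113 + 44)*(26 - 105)) = 18073 - 18 = 18055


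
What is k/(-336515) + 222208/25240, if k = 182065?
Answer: 1754525113/212340965 ≈ 8.2628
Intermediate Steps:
k/(-336515) + 222208/25240 = 182065/(-336515) + 222208/25240 = 182065*(-1/336515) + 222208*(1/25240) = -36413/67303 + 27776/3155 = 1754525113/212340965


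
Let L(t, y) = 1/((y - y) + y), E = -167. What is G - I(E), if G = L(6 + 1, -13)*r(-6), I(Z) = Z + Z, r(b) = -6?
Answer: 4348/13 ≈ 334.46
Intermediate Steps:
I(Z) = 2*Z
L(t, y) = 1/y (L(t, y) = 1/(0 + y) = 1/y)
G = 6/13 (G = -6/(-13) = -1/13*(-6) = 6/13 ≈ 0.46154)
G - I(E) = 6/13 - 2*(-167) = 6/13 - 1*(-334) = 6/13 + 334 = 4348/13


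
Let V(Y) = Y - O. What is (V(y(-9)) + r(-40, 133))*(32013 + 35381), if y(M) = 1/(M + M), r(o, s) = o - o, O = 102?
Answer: -61901389/9 ≈ -6.8779e+6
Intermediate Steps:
r(o, s) = 0
y(M) = 1/(2*M)
V(Y) = -102 + Y (V(Y) = Y - 1*102 = Y - 102 = -102 + Y)
(V(y(-9)) + r(-40, 133))*(32013 + 35381) = ((-102 + (½)/(-9)) + 0)*(32013 + 35381) = ((-102 + (½)*(-⅑)) + 0)*67394 = ((-102 - 1/18) + 0)*67394 = (-1837/18 + 0)*67394 = -1837/18*67394 = -61901389/9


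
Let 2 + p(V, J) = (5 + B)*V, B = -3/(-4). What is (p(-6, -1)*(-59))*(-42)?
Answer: -90447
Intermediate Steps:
B = 3/4 (B = -3*(-1/4) = 3/4 ≈ 0.75000)
p(V, J) = -2 + 23*V/4 (p(V, J) = -2 + (5 + 3/4)*V = -2 + 23*V/4)
(p(-6, -1)*(-59))*(-42) = ((-2 + (23/4)*(-6))*(-59))*(-42) = ((-2 - 69/2)*(-59))*(-42) = -73/2*(-59)*(-42) = (4307/2)*(-42) = -90447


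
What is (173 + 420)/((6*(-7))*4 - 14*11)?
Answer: -593/322 ≈ -1.8416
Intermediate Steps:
(173 + 420)/((6*(-7))*4 - 14*11) = 593/(-42*4 - 154) = 593/(-168 - 154) = 593/(-322) = 593*(-1/322) = -593/322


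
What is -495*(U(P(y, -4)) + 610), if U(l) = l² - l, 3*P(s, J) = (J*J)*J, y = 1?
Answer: -537790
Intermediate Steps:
P(s, J) = J³/3 (P(s, J) = ((J*J)*J)/3 = (J²*J)/3 = J³/3)
-495*(U(P(y, -4)) + 610) = -495*(((⅓)*(-4)³)*(-1 + (⅓)*(-4)³) + 610) = -495*(((⅓)*(-64))*(-1 + (⅓)*(-64)) + 610) = -495*(-64*(-1 - 64/3)/3 + 610) = -495*(-64/3*(-67/3) + 610) = -495*(4288/9 + 610) = -495*9778/9 = -537790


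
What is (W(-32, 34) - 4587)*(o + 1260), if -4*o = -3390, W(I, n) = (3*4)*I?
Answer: -20952765/2 ≈ -1.0476e+7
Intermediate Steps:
W(I, n) = 12*I
o = 1695/2 (o = -1/4*(-3390) = 1695/2 ≈ 847.50)
(W(-32, 34) - 4587)*(o + 1260) = (12*(-32) - 4587)*(1695/2 + 1260) = (-384 - 4587)*(4215/2) = -4971*4215/2 = -20952765/2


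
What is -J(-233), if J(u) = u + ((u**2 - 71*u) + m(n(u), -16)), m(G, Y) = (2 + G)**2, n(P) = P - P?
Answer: -70603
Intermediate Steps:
n(P) = 0
J(u) = 4 + u**2 - 70*u (J(u) = u + ((u**2 - 71*u) + (2 + 0)**2) = u + ((u**2 - 71*u) + 2**2) = u + ((u**2 - 71*u) + 4) = u + (4 + u**2 - 71*u) = 4 + u**2 - 70*u)
-J(-233) = -(4 + (-233)**2 - 70*(-233)) = -(4 + 54289 + 16310) = -1*70603 = -70603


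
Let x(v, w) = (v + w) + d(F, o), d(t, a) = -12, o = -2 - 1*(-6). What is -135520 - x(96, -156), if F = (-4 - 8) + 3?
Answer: -135448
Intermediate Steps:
o = 4 (o = -2 + 6 = 4)
F = -9 (F = -12 + 3 = -9)
x(v, w) = -12 + v + w (x(v, w) = (v + w) - 12 = -12 + v + w)
-135520 - x(96, -156) = -135520 - (-12 + 96 - 156) = -135520 - 1*(-72) = -135520 + 72 = -135448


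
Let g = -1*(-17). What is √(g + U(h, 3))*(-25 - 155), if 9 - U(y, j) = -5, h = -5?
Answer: -180*√31 ≈ -1002.2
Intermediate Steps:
U(y, j) = 14 (U(y, j) = 9 - 1*(-5) = 9 + 5 = 14)
g = 17
√(g + U(h, 3))*(-25 - 155) = √(17 + 14)*(-25 - 155) = √31*(-180) = -180*√31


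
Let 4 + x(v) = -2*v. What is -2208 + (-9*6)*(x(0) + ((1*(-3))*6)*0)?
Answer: -1992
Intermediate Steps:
x(v) = -4 - 2*v
-2208 + (-9*6)*(x(0) + ((1*(-3))*6)*0) = -2208 + (-9*6)*((-4 - 2*0) + ((1*(-3))*6)*0) = -2208 - 54*((-4 + 0) - 3*6*0) = -2208 - 54*(-4 - 18*0) = -2208 - 54*(-4 + 0) = -2208 - 54*(-4) = -2208 + 216 = -1992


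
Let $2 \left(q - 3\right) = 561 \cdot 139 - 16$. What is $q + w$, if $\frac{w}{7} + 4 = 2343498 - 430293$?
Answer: $\frac{26862783}{2} \approx 1.3431 \cdot 10^{7}$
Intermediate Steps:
$w = 13392407$ ($w = -28 + 7 \left(2343498 - 430293\right) = -28 + 7 \cdot 1913205 = -28 + 13392435 = 13392407$)
$q = \frac{77969}{2}$ ($q = 3 + \frac{561 \cdot 139 - 16}{2} = 3 + \frac{77979 - 16}{2} = 3 + \frac{1}{2} \cdot 77963 = 3 + \frac{77963}{2} = \frac{77969}{2} \approx 38985.0$)
$q + w = \frac{77969}{2} + 13392407 = \frac{26862783}{2}$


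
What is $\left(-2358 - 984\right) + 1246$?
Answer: $-2096$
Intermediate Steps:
$\left(-2358 - 984\right) + 1246 = -3342 + 1246 = -2096$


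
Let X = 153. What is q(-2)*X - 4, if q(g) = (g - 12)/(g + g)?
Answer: 1063/2 ≈ 531.50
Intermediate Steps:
q(g) = (-12 + g)/(2*g) (q(g) = (-12 + g)/((2*g)) = (-12 + g)*(1/(2*g)) = (-12 + g)/(2*g))
q(-2)*X - 4 = ((½)*(-12 - 2)/(-2))*153 - 4 = ((½)*(-½)*(-14))*153 - 4 = (7/2)*153 - 4 = 1071/2 - 4 = 1063/2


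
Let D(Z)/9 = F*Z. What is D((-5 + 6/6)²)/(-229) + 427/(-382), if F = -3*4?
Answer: 562313/87478 ≈ 6.4280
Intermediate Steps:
F = -12
D(Z) = -108*Z (D(Z) = 9*(-12*Z) = -108*Z)
D((-5 + 6/6)²)/(-229) + 427/(-382) = -108*(-5 + 6/6)²/(-229) + 427/(-382) = -108*(-5 + 6*(⅙))²*(-1/229) + 427*(-1/382) = -108*(-5 + 1)²*(-1/229) - 427/382 = -108*(-4)²*(-1/229) - 427/382 = -108*16*(-1/229) - 427/382 = -1728*(-1/229) - 427/382 = 1728/229 - 427/382 = 562313/87478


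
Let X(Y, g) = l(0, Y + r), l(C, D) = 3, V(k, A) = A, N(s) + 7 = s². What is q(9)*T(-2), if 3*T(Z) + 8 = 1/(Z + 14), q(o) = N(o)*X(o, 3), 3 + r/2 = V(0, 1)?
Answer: -3515/6 ≈ -585.83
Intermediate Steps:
N(s) = -7 + s²
r = -4 (r = -6 + 2*1 = -6 + 2 = -4)
X(Y, g) = 3
q(o) = -21 + 3*o² (q(o) = (-7 + o²)*3 = -21 + 3*o²)
T(Z) = -8/3 + 1/(3*(14 + Z)) (T(Z) = -8/3 + 1/(3*(Z + 14)) = -8/3 + 1/(3*(14 + Z)))
q(9)*T(-2) = (-21 + 3*9²)*((-111 - 8*(-2))/(3*(14 - 2))) = (-21 + 3*81)*((⅓)*(-111 + 16)/12) = (-21 + 243)*((⅓)*(1/12)*(-95)) = 222*(-95/36) = -3515/6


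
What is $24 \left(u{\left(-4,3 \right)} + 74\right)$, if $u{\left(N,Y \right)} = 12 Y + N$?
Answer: $2544$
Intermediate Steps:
$u{\left(N,Y \right)} = N + 12 Y$
$24 \left(u{\left(-4,3 \right)} + 74\right) = 24 \left(\left(-4 + 12 \cdot 3\right) + 74\right) = 24 \left(\left(-4 + 36\right) + 74\right) = 24 \left(32 + 74\right) = 24 \cdot 106 = 2544$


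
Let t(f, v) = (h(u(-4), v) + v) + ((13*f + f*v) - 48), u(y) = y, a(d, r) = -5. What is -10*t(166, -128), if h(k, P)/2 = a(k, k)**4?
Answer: 180160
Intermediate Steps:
h(k, P) = 1250 (h(k, P) = 2*(-5)**4 = 2*625 = 1250)
t(f, v) = 1202 + v + 13*f + f*v (t(f, v) = (1250 + v) + ((13*f + f*v) - 48) = (1250 + v) + (-48 + 13*f + f*v) = 1202 + v + 13*f + f*v)
-10*t(166, -128) = -10*(1202 - 128 + 13*166 + 166*(-128)) = -10*(1202 - 128 + 2158 - 21248) = -10*(-18016) = 180160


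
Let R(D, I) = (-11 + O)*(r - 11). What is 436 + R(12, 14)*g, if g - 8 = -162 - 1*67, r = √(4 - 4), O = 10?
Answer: -1995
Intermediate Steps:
r = 0 (r = √0 = 0)
g = -221 (g = 8 + (-162 - 1*67) = 8 + (-162 - 67) = 8 - 229 = -221)
R(D, I) = 11 (R(D, I) = (-11 + 10)*(0 - 11) = -1*(-11) = 11)
436 + R(12, 14)*g = 436 + 11*(-221) = 436 - 2431 = -1995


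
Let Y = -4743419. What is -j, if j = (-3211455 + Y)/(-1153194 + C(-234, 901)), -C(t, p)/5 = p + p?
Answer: -137153/20038 ≈ -6.8446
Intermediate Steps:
C(t, p) = -10*p (C(t, p) = -5*(p + p) = -10*p)
j = 137153/20038 (j = (-3211455 - 4743419)/(-1153194 - 10*901) = -7954874/(-1153194 - 9010) = -7954874/(-1162204) = -7954874*(-1/1162204) = 137153/20038 ≈ 6.8446)
-j = -1*137153/20038 = -137153/20038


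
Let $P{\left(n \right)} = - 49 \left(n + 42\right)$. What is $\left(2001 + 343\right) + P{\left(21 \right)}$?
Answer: $-743$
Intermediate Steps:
$P{\left(n \right)} = -2058 - 49 n$ ($P{\left(n \right)} = - 49 \left(42 + n\right) = -2058 - 49 n$)
$\left(2001 + 343\right) + P{\left(21 \right)} = \left(2001 + 343\right) - 3087 = 2344 - 3087 = -743$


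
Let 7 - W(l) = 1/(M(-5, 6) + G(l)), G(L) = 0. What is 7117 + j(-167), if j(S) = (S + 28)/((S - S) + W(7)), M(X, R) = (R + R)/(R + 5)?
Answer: 517873/73 ≈ 7094.1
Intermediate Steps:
M(X, R) = 2*R/(5 + R) (M(X, R) = (2*R)/(5 + R) = 2*R/(5 + R))
W(l) = 73/12 (W(l) = 7 - 1/(2*6/(5 + 6) + 0) = 7 - 1/(2*6/11 + 0) = 7 - 1/(2*6*(1/11) + 0) = 7 - 1/(12/11 + 0) = 7 - 1/12/11 = 7 - 1*11/12 = 7 - 11/12 = 73/12)
j(S) = 336/73 + 12*S/73 (j(S) = (S + 28)/((S - S) + 73/12) = (28 + S)/(0 + 73/12) = (28 + S)/(73/12) = (28 + S)*(12/73) = 336/73 + 12*S/73)
7117 + j(-167) = 7117 + (336/73 + (12/73)*(-167)) = 7117 + (336/73 - 2004/73) = 7117 - 1668/73 = 517873/73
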